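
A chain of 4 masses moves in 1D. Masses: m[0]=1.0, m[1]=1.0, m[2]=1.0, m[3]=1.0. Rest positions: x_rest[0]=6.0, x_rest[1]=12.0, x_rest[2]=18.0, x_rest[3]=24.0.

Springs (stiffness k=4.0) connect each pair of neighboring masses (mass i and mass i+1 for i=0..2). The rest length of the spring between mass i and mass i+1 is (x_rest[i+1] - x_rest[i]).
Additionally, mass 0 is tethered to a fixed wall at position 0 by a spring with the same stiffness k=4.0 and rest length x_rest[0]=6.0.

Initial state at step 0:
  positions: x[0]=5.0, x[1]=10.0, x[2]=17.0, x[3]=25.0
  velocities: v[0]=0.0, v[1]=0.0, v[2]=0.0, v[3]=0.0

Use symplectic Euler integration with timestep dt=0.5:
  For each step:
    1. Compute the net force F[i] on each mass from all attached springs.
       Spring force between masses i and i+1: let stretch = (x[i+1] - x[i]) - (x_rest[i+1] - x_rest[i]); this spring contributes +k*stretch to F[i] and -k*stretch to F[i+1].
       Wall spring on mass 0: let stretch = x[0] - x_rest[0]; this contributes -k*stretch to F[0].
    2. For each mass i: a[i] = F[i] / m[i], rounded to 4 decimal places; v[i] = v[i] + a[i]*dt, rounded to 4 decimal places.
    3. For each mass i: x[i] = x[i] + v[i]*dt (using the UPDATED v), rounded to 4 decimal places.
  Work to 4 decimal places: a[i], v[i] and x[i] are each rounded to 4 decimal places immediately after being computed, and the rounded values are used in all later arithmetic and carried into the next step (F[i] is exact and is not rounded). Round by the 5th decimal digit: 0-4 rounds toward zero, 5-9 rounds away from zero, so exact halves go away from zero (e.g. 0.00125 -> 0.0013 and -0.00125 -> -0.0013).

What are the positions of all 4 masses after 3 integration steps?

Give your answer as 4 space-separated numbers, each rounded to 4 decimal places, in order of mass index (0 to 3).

Answer: 8.0000 13.0000 17.0000 23.0000

Derivation:
Step 0: x=[5.0000 10.0000 17.0000 25.0000] v=[0.0000 0.0000 0.0000 0.0000]
Step 1: x=[5.0000 12.0000 18.0000 23.0000] v=[0.0000 4.0000 2.0000 -4.0000]
Step 2: x=[7.0000 13.0000 18.0000 22.0000] v=[4.0000 2.0000 0.0000 -2.0000]
Step 3: x=[8.0000 13.0000 17.0000 23.0000] v=[2.0000 0.0000 -2.0000 2.0000]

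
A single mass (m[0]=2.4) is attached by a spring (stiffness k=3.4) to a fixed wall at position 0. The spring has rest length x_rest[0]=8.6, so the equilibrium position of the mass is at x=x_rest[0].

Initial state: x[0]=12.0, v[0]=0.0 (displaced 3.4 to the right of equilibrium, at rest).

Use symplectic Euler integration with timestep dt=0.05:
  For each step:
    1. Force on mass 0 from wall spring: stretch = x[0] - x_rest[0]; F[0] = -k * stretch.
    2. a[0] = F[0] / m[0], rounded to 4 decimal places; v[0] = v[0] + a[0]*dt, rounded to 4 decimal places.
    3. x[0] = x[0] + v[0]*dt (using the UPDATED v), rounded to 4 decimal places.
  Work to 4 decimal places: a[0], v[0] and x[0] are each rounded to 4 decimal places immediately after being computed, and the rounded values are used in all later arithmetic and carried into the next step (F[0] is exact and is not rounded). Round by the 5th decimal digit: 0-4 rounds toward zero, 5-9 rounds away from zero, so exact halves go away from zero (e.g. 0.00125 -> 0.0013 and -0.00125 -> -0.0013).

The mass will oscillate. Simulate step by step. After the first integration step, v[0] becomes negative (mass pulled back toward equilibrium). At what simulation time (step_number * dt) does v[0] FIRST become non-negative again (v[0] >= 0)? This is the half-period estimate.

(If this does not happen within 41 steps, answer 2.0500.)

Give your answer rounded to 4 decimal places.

Step 0: x=[12.0000] v=[0.0000]
Step 1: x=[11.9880] v=[-0.2408]
Step 2: x=[11.9640] v=[-0.4808]
Step 3: x=[11.9280] v=[-0.7191]
Step 4: x=[11.8803] v=[-0.9548]
Step 5: x=[11.8209] v=[-1.1872]
Step 6: x=[11.7501] v=[-1.4153]
Step 7: x=[11.6682] v=[-1.6384]
Step 8: x=[11.5754] v=[-1.8557]
Step 9: x=[11.4721] v=[-2.0665]
Step 10: x=[11.3586] v=[-2.2699]
Step 11: x=[11.2353] v=[-2.4653]
Step 12: x=[11.1027] v=[-2.6520]
Step 13: x=[10.9612] v=[-2.8293]
Step 14: x=[10.8114] v=[-2.9966]
Step 15: x=[10.6537] v=[-3.1532]
Step 16: x=[10.4888] v=[-3.2987]
Step 17: x=[10.3172] v=[-3.4325]
Step 18: x=[10.1395] v=[-3.5541]
Step 19: x=[9.9563] v=[-3.6632]
Step 20: x=[9.7683] v=[-3.7593]
Step 21: x=[9.5762] v=[-3.8421]
Step 22: x=[9.3806] v=[-3.9113]
Step 23: x=[9.1823] v=[-3.9666]
Step 24: x=[8.9819] v=[-4.0078]
Step 25: x=[8.7802] v=[-4.0349]
Step 26: x=[8.5778] v=[-4.0477]
Step 27: x=[8.3755] v=[-4.0461]
Step 28: x=[8.1740] v=[-4.0302]
Step 29: x=[7.9740] v=[-4.0000]
Step 30: x=[7.7762] v=[-3.9557]
Step 31: x=[7.5813] v=[-3.8973]
Step 32: x=[7.3900] v=[-3.8251]
Step 33: x=[7.2030] v=[-3.7394]
Step 34: x=[7.0210] v=[-3.6404]
Step 35: x=[6.8446] v=[-3.5286]
Step 36: x=[6.6744] v=[-3.4043]
Step 37: x=[6.5110] v=[-3.2679]
Step 38: x=[6.3550] v=[-3.1199]
Step 39: x=[6.2070] v=[-2.9609]
Step 40: x=[6.0674] v=[-2.7914]
Step 41: x=[5.9368] v=[-2.6120]
v[0] did not become non-negative within 41 steps; using fallback time=2.0500

Answer: 2.0500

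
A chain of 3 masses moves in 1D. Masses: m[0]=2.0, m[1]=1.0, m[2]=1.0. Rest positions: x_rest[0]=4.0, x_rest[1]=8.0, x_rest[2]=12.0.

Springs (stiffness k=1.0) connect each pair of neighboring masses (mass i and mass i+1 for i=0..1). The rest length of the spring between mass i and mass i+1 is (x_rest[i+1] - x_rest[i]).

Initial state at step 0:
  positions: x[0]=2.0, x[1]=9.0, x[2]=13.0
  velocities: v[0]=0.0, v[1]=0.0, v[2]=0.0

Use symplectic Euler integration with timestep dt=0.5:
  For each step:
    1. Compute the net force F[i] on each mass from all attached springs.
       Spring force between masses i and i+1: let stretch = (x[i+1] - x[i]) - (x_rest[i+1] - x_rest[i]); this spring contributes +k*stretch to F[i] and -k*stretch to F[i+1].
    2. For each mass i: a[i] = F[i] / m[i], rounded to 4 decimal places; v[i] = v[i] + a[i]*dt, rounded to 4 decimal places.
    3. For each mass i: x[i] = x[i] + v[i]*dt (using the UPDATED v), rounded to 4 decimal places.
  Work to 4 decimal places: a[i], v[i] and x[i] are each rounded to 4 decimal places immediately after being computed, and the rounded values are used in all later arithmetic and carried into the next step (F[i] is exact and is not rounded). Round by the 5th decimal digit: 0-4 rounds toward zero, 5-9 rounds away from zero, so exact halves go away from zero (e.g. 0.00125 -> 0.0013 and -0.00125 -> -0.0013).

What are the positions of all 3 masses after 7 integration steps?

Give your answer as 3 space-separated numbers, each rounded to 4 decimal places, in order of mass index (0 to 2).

Answer: 4.6019 7.9310 8.8661

Derivation:
Step 0: x=[2.0000 9.0000 13.0000] v=[0.0000 0.0000 0.0000]
Step 1: x=[2.3750 8.2500 13.0000] v=[0.7500 -1.5000 0.0000]
Step 2: x=[2.9844 7.2188 12.8125] v=[1.2188 -2.0625 -0.3750]
Step 3: x=[3.6231 6.5274 12.2266] v=[1.2774 -1.3829 -1.1719]
Step 4: x=[4.1249 6.5347 11.2159] v=[1.0035 0.0146 -2.0215]
Step 5: x=[4.4279 7.1099 10.0349] v=[0.6060 1.1503 -2.3621]
Step 6: x=[4.5662 7.7458 9.1226] v=[0.2765 1.2718 -1.8246]
Step 7: x=[4.6019 7.9310 8.8661] v=[0.0714 0.3704 -0.5130]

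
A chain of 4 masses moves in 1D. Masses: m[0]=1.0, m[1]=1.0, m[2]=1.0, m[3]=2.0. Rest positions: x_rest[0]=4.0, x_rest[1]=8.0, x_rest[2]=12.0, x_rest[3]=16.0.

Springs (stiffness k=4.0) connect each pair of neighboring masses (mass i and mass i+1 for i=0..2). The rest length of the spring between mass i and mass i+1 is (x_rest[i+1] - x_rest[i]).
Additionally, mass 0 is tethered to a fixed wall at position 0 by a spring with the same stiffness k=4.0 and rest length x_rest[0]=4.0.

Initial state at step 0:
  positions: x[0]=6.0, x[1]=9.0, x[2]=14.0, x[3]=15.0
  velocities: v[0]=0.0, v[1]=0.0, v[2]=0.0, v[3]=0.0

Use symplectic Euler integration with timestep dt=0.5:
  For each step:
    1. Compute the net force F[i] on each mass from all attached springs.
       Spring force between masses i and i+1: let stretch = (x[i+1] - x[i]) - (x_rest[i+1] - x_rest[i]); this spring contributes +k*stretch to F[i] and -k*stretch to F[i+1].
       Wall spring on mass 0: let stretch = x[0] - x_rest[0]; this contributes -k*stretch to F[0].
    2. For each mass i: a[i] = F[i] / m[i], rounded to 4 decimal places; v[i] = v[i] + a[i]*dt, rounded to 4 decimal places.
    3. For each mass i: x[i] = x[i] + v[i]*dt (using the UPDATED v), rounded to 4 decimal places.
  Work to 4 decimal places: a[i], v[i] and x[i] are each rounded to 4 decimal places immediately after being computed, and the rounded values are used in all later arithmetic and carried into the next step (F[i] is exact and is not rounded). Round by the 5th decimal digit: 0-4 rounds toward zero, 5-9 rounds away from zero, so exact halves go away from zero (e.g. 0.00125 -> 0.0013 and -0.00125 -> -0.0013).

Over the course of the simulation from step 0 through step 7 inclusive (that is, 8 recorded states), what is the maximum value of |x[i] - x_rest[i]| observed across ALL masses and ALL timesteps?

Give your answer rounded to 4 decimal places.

Answer: 4.6875

Derivation:
Step 0: x=[6.0000 9.0000 14.0000 15.0000] v=[0.0000 0.0000 0.0000 0.0000]
Step 1: x=[3.0000 11.0000 10.0000 16.5000] v=[-6.0000 4.0000 -8.0000 3.0000]
Step 2: x=[5.0000 4.0000 13.5000 16.7500] v=[4.0000 -14.0000 7.0000 0.5000]
Step 3: x=[1.0000 7.5000 10.7500 17.3750] v=[-8.0000 7.0000 -5.5000 1.2500]
Step 4: x=[2.5000 7.7500 11.3750 16.6875] v=[3.0000 0.5000 1.2500 -1.3750]
Step 5: x=[6.7500 6.3750 13.6875 15.3438] v=[8.5000 -2.7500 4.6250 -2.6875]
Step 6: x=[3.8750 12.6875 10.3438 15.1719] v=[-5.7500 12.6250 -6.6874 -0.3438]
Step 7: x=[5.9375 7.8438 14.1719 14.5860] v=[4.1250 -9.6874 7.6562 -1.1719]
Max displacement = 4.6875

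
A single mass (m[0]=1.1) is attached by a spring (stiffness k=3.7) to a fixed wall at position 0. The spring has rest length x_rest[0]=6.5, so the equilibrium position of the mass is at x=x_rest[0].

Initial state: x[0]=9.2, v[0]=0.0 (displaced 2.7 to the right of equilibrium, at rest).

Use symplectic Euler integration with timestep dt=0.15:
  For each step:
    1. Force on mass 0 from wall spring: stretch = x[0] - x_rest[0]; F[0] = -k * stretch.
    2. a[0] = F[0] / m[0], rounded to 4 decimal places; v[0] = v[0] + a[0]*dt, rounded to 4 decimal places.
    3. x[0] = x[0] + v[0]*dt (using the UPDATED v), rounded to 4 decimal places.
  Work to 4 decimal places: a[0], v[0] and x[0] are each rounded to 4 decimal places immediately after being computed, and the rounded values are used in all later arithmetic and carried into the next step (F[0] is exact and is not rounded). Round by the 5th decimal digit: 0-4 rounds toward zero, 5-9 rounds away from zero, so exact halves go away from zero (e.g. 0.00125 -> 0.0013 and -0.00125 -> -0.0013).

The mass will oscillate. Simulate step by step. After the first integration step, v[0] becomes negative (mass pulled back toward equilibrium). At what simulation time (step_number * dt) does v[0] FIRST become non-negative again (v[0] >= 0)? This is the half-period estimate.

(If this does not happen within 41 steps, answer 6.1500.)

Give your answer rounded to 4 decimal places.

Step 0: x=[9.2000] v=[0.0000]
Step 1: x=[8.9957] v=[-1.3623]
Step 2: x=[8.6025] v=[-2.6215]
Step 3: x=[8.0502] v=[-3.6823]
Step 4: x=[7.3805] v=[-4.4644]
Step 5: x=[6.6442] v=[-4.9087]
Step 6: x=[5.8970] v=[-4.9815]
Step 7: x=[5.1954] v=[-4.6773]
Step 8: x=[4.5925] v=[-4.0191]
Step 9: x=[4.1340] v=[-3.0567]
Step 10: x=[3.8546] v=[-1.8629]
Step 11: x=[3.7754] v=[-0.5282]
Step 12: x=[3.9024] v=[0.8465]
First v>=0 after going negative at step 12, time=1.8000

Answer: 1.8000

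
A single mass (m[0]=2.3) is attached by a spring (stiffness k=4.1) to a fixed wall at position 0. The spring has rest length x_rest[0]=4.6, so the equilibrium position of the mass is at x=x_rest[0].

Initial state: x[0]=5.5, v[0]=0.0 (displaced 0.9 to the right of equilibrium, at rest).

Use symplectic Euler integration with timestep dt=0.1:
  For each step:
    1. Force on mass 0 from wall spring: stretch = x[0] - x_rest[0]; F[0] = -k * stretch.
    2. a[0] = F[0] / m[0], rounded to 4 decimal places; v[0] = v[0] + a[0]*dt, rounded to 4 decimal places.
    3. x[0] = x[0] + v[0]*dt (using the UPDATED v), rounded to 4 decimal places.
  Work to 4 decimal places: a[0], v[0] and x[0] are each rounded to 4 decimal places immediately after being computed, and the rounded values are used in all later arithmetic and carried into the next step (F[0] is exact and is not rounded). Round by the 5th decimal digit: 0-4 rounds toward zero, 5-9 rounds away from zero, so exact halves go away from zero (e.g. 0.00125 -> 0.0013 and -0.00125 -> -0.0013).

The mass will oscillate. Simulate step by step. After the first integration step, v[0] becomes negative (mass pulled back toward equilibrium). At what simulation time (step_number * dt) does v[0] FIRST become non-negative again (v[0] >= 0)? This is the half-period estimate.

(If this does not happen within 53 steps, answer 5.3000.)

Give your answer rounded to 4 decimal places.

Step 0: x=[5.5000] v=[0.0000]
Step 1: x=[5.4840] v=[-0.1604]
Step 2: x=[5.4522] v=[-0.3180]
Step 3: x=[5.4052] v=[-0.4699]
Step 4: x=[5.3439] v=[-0.6134]
Step 5: x=[5.2693] v=[-0.7460]
Step 6: x=[5.1828] v=[-0.8653]
Step 7: x=[5.0859] v=[-0.9692]
Step 8: x=[4.9803] v=[-1.0558]
Step 9: x=[4.8679] v=[-1.1236]
Step 10: x=[4.7508] v=[-1.1714]
Step 11: x=[4.6310] v=[-1.1983]
Step 12: x=[4.5106] v=[-1.2038]
Step 13: x=[4.3918] v=[-1.1879]
Step 14: x=[4.2767] v=[-1.1508]
Step 15: x=[4.1674] v=[-1.0932]
Step 16: x=[4.0658] v=[-1.0161]
Step 17: x=[3.9737] v=[-0.9209]
Step 18: x=[3.8928] v=[-0.8093]
Step 19: x=[3.8245] v=[-0.6832]
Step 20: x=[3.7700] v=[-0.5450]
Step 21: x=[3.7303] v=[-0.3970]
Step 22: x=[3.7061] v=[-0.2420]
Step 23: x=[3.6978] v=[-0.0827]
Step 24: x=[3.7056] v=[0.0781]
First v>=0 after going negative at step 24, time=2.4000

Answer: 2.4000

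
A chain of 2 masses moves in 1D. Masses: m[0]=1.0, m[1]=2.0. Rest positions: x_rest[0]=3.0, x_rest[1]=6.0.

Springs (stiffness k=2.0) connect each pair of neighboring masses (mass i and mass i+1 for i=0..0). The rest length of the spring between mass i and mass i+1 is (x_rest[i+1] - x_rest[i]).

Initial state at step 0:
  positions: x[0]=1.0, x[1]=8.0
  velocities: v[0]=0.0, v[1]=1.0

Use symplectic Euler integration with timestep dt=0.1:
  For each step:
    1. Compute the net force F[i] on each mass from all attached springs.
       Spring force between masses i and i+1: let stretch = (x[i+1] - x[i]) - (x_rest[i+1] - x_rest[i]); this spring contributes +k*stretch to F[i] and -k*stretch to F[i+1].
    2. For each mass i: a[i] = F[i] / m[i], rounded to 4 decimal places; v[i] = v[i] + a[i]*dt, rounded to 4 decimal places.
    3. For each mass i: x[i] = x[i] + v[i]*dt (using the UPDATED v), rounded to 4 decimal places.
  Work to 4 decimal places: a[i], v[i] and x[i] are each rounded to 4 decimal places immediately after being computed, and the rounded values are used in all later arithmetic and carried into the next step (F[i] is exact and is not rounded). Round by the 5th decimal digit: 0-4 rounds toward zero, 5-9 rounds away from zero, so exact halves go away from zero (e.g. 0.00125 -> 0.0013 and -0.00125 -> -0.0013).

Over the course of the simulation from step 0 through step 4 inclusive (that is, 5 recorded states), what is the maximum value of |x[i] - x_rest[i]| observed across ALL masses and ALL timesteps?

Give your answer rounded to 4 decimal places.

Answer: 2.0802

Derivation:
Step 0: x=[1.0000 8.0000] v=[0.0000 1.0000]
Step 1: x=[1.0800 8.0600] v=[0.8000 0.6000]
Step 2: x=[1.2396 8.0802] v=[1.5960 0.2020]
Step 3: x=[1.4760 8.0620] v=[2.3641 -0.1821]
Step 4: x=[1.7841 8.0079] v=[3.0813 -0.5407]
Max displacement = 2.0802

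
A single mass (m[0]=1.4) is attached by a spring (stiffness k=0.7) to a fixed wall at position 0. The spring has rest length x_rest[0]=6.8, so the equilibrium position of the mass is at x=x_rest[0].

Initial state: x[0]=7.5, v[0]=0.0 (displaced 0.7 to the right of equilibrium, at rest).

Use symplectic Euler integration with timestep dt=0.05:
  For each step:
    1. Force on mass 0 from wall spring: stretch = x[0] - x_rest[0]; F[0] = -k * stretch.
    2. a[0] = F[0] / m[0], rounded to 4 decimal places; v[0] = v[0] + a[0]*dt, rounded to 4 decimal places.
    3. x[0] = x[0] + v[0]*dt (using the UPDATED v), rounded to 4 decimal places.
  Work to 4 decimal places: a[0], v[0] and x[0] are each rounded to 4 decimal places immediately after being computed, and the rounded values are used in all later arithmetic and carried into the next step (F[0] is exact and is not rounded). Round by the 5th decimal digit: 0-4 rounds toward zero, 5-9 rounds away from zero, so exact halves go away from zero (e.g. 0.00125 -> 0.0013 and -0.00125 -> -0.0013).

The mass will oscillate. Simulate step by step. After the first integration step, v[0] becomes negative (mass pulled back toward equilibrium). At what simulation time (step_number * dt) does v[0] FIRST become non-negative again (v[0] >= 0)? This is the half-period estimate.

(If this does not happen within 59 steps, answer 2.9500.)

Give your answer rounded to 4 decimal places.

Answer: 2.9500

Derivation:
Step 0: x=[7.5000] v=[0.0000]
Step 1: x=[7.4991] v=[-0.0175]
Step 2: x=[7.4974] v=[-0.0350]
Step 3: x=[7.4948] v=[-0.0524]
Step 4: x=[7.4913] v=[-0.0698]
Step 5: x=[7.4869] v=[-0.0871]
Step 6: x=[7.4817] v=[-0.1043]
Step 7: x=[7.4756] v=[-0.1213]
Step 8: x=[7.4687] v=[-0.1382]
Step 9: x=[7.4610] v=[-0.1549]
Step 10: x=[7.4524] v=[-0.1714]
Step 11: x=[7.4430] v=[-0.1877]
Step 12: x=[7.4328] v=[-0.2038]
Step 13: x=[7.4218] v=[-0.2196]
Step 14: x=[7.4100] v=[-0.2351]
Step 15: x=[7.3975] v=[-0.2504]
Step 16: x=[7.3842] v=[-0.2653]
Step 17: x=[7.3702] v=[-0.2799]
Step 18: x=[7.3555] v=[-0.2942]
Step 19: x=[7.3401] v=[-0.3081]
Step 20: x=[7.3240] v=[-0.3216]
Step 21: x=[7.3073] v=[-0.3347]
Step 22: x=[7.2899] v=[-0.3474]
Step 23: x=[7.2719] v=[-0.3597]
Step 24: x=[7.2533] v=[-0.3715]
Step 25: x=[7.2342] v=[-0.3828]
Step 26: x=[7.2145] v=[-0.3937]
Step 27: x=[7.1943] v=[-0.4041]
Step 28: x=[7.1736] v=[-0.4140]
Step 29: x=[7.1524] v=[-0.4233]
Step 30: x=[7.1308] v=[-0.4321]
Step 31: x=[7.1088] v=[-0.4404]
Step 32: x=[7.0864] v=[-0.4481]
Step 33: x=[7.0636] v=[-0.4553]
Step 34: x=[7.0405] v=[-0.4619]
Step 35: x=[7.0171] v=[-0.4679]
Step 36: x=[6.9934] v=[-0.4733]
Step 37: x=[6.9695] v=[-0.4781]
Step 38: x=[6.9454] v=[-0.4823]
Step 39: x=[6.9211] v=[-0.4859]
Step 40: x=[6.8967] v=[-0.4889]
Step 41: x=[6.8721] v=[-0.4913]
Step 42: x=[6.8474] v=[-0.4931]
Step 43: x=[6.8227] v=[-0.4943]
Step 44: x=[6.7980] v=[-0.4949]
Step 45: x=[6.7733] v=[-0.4949]
Step 46: x=[6.7486] v=[-0.4942]
Step 47: x=[6.7240] v=[-0.4929]
Step 48: x=[6.6995] v=[-0.4910]
Step 49: x=[6.6751] v=[-0.4885]
Step 50: x=[6.6508] v=[-0.4854]
Step 51: x=[6.6267] v=[-0.4817]
Step 52: x=[6.6028] v=[-0.4774]
Step 53: x=[6.5792] v=[-0.4725]
Step 54: x=[6.5559] v=[-0.4670]
Step 55: x=[6.5329] v=[-0.4609]
Step 56: x=[6.5102] v=[-0.4542]
Step 57: x=[6.4879] v=[-0.4470]
Step 58: x=[6.4659] v=[-0.4392]
Step 59: x=[6.4444] v=[-0.4308]
v[0] did not become non-negative within 59 steps; using fallback time=2.9500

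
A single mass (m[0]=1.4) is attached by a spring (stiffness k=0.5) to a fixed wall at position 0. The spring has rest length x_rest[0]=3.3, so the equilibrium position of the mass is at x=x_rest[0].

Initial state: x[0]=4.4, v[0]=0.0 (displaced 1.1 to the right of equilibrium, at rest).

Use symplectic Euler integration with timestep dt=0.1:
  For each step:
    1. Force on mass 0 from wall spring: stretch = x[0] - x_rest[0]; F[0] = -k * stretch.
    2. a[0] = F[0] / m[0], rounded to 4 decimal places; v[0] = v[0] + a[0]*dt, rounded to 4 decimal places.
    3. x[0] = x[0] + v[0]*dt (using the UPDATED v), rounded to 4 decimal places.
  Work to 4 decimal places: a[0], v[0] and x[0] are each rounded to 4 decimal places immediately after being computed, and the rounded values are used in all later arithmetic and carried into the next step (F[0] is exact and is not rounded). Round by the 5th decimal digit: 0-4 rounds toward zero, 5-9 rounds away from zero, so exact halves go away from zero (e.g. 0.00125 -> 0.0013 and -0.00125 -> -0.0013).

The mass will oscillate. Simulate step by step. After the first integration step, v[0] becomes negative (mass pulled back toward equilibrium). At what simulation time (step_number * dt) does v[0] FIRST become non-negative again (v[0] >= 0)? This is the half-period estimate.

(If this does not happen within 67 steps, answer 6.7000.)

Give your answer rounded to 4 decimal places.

Answer: 5.3000

Derivation:
Step 0: x=[4.4000] v=[0.0000]
Step 1: x=[4.3961] v=[-0.0393]
Step 2: x=[4.3883] v=[-0.0785]
Step 3: x=[4.3766] v=[-0.1174]
Step 4: x=[4.3610] v=[-0.1559]
Step 5: x=[4.3416] v=[-0.1938]
Step 6: x=[4.3185] v=[-0.2310]
Step 7: x=[4.2918] v=[-0.2674]
Step 8: x=[4.2615] v=[-0.3028]
Step 9: x=[4.2278] v=[-0.3371]
Step 10: x=[4.1908] v=[-0.3702]
Step 11: x=[4.1506] v=[-0.4020]
Step 12: x=[4.1074] v=[-0.4324]
Step 13: x=[4.0613] v=[-0.4612]
Step 14: x=[4.0125] v=[-0.4884]
Step 15: x=[3.9611] v=[-0.5139]
Step 16: x=[3.9074] v=[-0.5375]
Step 17: x=[3.8515] v=[-0.5592]
Step 18: x=[3.7936] v=[-0.5789]
Step 19: x=[3.7340] v=[-0.5965]
Step 20: x=[3.6728] v=[-0.6120]
Step 21: x=[3.6103] v=[-0.6253]
Step 22: x=[3.5467] v=[-0.6364]
Step 23: x=[3.4822] v=[-0.6452]
Step 24: x=[3.4170] v=[-0.6517]
Step 25: x=[3.3514] v=[-0.6559]
Step 26: x=[3.2856] v=[-0.6577]
Step 27: x=[3.2199] v=[-0.6572]
Step 28: x=[3.1545] v=[-0.6543]
Step 29: x=[3.0896] v=[-0.6491]
Step 30: x=[3.0254] v=[-0.6416]
Step 31: x=[2.9622] v=[-0.6318]
Step 32: x=[2.9002] v=[-0.6197]
Step 33: x=[2.8397] v=[-0.6054]
Step 34: x=[2.7808] v=[-0.5890]
Step 35: x=[2.7238] v=[-0.5705]
Step 36: x=[2.6688] v=[-0.5499]
Step 37: x=[2.6161] v=[-0.5274]
Step 38: x=[2.5658] v=[-0.5030]
Step 39: x=[2.5181] v=[-0.4768]
Step 40: x=[2.4732] v=[-0.4489]
Step 41: x=[2.4313] v=[-0.4194]
Step 42: x=[2.3925] v=[-0.3884]
Step 43: x=[2.3569] v=[-0.3560]
Step 44: x=[2.3247] v=[-0.3223]
Step 45: x=[2.2960] v=[-0.2875]
Step 46: x=[2.2708] v=[-0.2516]
Step 47: x=[2.2493] v=[-0.2148]
Step 48: x=[2.2316] v=[-0.1773]
Step 49: x=[2.2177] v=[-0.1391]
Step 50: x=[2.2077] v=[-0.1005]
Step 51: x=[2.2016] v=[-0.0615]
Step 52: x=[2.1994] v=[-0.0223]
Step 53: x=[2.2011] v=[0.0170]
First v>=0 after going negative at step 53, time=5.3000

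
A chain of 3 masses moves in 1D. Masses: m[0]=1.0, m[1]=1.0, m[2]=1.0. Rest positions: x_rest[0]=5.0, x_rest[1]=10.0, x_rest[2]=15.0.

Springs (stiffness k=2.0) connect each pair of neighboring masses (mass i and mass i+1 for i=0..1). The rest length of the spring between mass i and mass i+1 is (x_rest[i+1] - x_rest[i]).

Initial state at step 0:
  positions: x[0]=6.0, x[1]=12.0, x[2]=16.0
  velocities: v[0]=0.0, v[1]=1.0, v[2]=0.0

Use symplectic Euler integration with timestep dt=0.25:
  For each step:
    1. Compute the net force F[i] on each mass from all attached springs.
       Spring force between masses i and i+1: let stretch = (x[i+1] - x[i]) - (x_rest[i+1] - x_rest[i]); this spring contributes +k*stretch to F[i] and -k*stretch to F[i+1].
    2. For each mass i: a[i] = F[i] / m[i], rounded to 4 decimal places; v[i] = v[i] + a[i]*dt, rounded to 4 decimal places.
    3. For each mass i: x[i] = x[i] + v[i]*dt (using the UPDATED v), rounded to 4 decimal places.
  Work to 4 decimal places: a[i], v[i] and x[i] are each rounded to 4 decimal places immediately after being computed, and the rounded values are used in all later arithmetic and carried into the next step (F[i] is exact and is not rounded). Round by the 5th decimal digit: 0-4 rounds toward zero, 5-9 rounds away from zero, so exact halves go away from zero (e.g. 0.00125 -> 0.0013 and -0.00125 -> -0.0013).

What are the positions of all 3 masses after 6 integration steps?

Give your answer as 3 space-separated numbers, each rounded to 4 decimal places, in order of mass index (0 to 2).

Step 0: x=[6.0000 12.0000 16.0000] v=[0.0000 1.0000 0.0000]
Step 1: x=[6.1250 12.0000 16.1250] v=[0.5000 0.0000 0.5000]
Step 2: x=[6.3594 11.7813 16.3594] v=[0.9375 -0.8750 0.9375]
Step 3: x=[6.6465 11.4571 16.6465] v=[1.1485 -1.2969 1.1485]
Step 4: x=[6.9100 11.1802 16.9100] v=[1.0538 -1.1075 1.0538]
Step 5: x=[7.0822 11.0858 17.0822] v=[0.6889 -0.3777 0.6889]
Step 6: x=[7.1299 11.2405 17.1299] v=[0.1907 0.6187 0.1907]

Answer: 7.1299 11.2405 17.1299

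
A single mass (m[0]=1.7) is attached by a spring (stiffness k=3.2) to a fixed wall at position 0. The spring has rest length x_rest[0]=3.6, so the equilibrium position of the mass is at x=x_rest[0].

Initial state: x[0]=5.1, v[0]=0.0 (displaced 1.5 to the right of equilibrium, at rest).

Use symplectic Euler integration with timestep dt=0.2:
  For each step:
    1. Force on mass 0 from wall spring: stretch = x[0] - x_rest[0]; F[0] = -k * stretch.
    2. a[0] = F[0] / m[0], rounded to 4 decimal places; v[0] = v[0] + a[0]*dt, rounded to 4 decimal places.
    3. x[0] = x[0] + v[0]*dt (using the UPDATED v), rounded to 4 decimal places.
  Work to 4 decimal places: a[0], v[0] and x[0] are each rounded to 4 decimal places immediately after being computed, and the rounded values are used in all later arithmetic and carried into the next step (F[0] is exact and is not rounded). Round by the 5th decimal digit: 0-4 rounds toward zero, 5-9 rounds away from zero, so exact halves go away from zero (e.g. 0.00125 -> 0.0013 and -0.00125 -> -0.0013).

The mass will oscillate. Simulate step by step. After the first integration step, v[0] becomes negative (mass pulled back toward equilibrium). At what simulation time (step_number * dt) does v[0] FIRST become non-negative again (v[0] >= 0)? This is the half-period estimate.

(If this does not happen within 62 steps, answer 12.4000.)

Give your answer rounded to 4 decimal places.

Answer: 2.4000

Derivation:
Step 0: x=[5.1000] v=[0.0000]
Step 1: x=[4.9871] v=[-0.5647]
Step 2: x=[4.7697] v=[-1.0869]
Step 3: x=[4.4642] v=[-1.5273]
Step 4: x=[4.0937] v=[-1.8526]
Step 5: x=[3.6860] v=[-2.0385]
Step 6: x=[3.2718] v=[-2.0709]
Step 7: x=[2.8823] v=[-1.9473]
Step 8: x=[2.5469] v=[-1.6771]
Step 9: x=[2.2908] v=[-1.2806]
Step 10: x=[2.1333] v=[-0.7877]
Step 11: x=[2.0862] v=[-0.2355]
Step 12: x=[2.1531] v=[0.3344]
First v>=0 after going negative at step 12, time=2.4000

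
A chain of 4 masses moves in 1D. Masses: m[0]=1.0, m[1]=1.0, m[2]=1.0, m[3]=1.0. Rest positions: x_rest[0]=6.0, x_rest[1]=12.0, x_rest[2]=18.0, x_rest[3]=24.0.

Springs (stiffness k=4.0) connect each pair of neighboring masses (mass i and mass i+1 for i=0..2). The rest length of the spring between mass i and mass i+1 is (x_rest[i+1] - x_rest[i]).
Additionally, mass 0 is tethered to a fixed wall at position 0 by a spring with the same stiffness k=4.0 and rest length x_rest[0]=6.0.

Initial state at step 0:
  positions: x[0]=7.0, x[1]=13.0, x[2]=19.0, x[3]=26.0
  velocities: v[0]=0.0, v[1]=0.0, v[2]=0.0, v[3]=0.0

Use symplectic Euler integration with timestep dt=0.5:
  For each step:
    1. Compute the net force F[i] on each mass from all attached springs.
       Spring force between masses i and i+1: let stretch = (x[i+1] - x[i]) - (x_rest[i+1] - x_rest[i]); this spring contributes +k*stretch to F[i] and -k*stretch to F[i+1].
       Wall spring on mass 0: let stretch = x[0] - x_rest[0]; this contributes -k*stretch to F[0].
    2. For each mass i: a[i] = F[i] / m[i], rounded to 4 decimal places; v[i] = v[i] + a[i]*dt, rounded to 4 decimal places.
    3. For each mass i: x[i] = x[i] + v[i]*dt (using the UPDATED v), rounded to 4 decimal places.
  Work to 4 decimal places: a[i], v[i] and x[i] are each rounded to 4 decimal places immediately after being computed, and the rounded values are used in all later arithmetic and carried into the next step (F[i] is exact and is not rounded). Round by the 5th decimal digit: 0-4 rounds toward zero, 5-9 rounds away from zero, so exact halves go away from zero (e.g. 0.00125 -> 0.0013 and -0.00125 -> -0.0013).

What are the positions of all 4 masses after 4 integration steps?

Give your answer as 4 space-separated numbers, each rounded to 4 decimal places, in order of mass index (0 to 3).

Answer: 6.0000 12.0000 18.0000 24.0000

Derivation:
Step 0: x=[7.0000 13.0000 19.0000 26.0000] v=[0.0000 0.0000 0.0000 0.0000]
Step 1: x=[6.0000 13.0000 20.0000 25.0000] v=[-2.0000 0.0000 2.0000 -2.0000]
Step 2: x=[6.0000 13.0000 19.0000 25.0000] v=[0.0000 0.0000 -2.0000 0.0000]
Step 3: x=[7.0000 12.0000 18.0000 25.0000] v=[2.0000 -2.0000 -2.0000 0.0000]
Step 4: x=[6.0000 12.0000 18.0000 24.0000] v=[-2.0000 0.0000 0.0000 -2.0000]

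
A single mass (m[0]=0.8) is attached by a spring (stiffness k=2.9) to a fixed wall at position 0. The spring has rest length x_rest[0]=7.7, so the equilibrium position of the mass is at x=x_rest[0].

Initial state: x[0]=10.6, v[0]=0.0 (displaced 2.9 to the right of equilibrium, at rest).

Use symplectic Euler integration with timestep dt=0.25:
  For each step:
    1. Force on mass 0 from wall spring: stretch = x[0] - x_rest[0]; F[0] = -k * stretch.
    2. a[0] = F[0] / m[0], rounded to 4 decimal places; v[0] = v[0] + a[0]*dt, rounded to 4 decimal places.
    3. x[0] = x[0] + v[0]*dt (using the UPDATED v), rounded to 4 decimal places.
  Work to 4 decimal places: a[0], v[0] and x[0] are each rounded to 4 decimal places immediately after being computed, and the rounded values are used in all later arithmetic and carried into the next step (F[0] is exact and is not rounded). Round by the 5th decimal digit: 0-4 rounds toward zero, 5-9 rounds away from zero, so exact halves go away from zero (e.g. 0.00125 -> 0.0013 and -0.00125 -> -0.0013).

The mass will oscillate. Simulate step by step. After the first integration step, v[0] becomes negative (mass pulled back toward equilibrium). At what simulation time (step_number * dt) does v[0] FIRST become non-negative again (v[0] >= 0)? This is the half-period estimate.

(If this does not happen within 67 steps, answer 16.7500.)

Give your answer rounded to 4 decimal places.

Step 0: x=[10.6000] v=[0.0000]
Step 1: x=[9.9430] v=[-2.6281]
Step 2: x=[8.7778] v=[-4.6608]
Step 3: x=[7.3684] v=[-5.6376]
Step 4: x=[6.0341] v=[-5.3371]
Step 5: x=[5.0773] v=[-3.8274]
Step 6: x=[4.7147] v=[-1.4506]
Step 7: x=[5.0284] v=[1.2548]
First v>=0 after going negative at step 7, time=1.7500

Answer: 1.7500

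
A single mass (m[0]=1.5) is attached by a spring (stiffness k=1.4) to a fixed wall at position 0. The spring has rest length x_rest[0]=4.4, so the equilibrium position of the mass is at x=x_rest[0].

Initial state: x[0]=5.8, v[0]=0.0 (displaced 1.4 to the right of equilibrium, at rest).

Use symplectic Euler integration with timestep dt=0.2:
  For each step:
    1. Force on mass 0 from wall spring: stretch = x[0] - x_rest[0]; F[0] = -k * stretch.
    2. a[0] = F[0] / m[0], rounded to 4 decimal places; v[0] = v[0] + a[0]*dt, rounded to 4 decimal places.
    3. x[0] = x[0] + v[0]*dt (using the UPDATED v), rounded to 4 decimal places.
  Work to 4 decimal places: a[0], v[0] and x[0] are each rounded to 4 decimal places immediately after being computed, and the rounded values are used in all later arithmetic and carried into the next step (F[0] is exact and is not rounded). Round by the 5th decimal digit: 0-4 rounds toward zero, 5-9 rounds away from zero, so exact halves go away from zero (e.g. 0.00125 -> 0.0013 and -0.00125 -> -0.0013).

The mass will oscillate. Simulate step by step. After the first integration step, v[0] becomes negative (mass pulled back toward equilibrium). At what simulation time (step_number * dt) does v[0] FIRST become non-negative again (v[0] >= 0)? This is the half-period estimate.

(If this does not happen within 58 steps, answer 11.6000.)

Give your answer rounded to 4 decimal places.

Step 0: x=[5.8000] v=[0.0000]
Step 1: x=[5.7477] v=[-0.2613]
Step 2: x=[5.6451] v=[-0.5129]
Step 3: x=[5.4960] v=[-0.7453]
Step 4: x=[5.3060] v=[-0.9499]
Step 5: x=[5.0822] v=[-1.1190]
Step 6: x=[4.8329] v=[-1.2463]
Step 7: x=[4.5675] v=[-1.3271]
Step 8: x=[4.2958] v=[-1.3584]
Step 9: x=[4.0280] v=[-1.3389]
Step 10: x=[3.7741] v=[-1.2695]
Step 11: x=[3.5436] v=[-1.1527]
Step 12: x=[3.3450] v=[-0.9928]
Step 13: x=[3.1858] v=[-0.7959]
Step 14: x=[3.0720] v=[-0.5692]
Step 15: x=[3.0077] v=[-0.3213]
Step 16: x=[2.9954] v=[-0.0614]
Step 17: x=[3.0356] v=[0.2008]
First v>=0 after going negative at step 17, time=3.4000

Answer: 3.4000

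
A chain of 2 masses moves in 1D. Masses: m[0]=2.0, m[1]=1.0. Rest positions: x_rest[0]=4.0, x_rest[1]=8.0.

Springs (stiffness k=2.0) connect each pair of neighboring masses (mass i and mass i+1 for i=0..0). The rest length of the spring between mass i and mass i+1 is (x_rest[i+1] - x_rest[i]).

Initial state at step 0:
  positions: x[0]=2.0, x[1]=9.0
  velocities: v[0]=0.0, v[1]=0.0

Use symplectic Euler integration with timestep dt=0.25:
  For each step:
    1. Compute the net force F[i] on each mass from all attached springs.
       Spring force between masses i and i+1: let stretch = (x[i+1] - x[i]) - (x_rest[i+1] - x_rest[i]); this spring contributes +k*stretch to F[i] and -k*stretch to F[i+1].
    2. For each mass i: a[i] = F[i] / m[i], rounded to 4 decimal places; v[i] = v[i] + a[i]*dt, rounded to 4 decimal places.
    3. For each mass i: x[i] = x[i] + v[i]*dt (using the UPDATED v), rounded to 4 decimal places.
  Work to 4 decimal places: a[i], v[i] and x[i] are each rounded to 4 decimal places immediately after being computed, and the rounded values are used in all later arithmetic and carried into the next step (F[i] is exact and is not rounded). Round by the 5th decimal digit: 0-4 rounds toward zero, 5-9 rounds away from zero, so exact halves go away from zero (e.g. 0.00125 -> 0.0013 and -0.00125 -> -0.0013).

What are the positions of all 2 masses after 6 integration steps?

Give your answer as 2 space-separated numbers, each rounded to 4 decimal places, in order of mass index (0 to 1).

Answer: 3.9774 5.0457

Derivation:
Step 0: x=[2.0000 9.0000] v=[0.0000 0.0000]
Step 1: x=[2.1875 8.6250] v=[0.7500 -1.5000]
Step 2: x=[2.5274 7.9453] v=[1.3594 -2.7188]
Step 3: x=[2.9559 7.0884] v=[1.7139 -3.4278]
Step 4: x=[3.3927 6.2149] v=[1.7470 -3.4941]
Step 5: x=[3.7559 5.4886] v=[1.4526 -2.9052]
Step 6: x=[3.9774 5.0457] v=[0.8858 -1.7716]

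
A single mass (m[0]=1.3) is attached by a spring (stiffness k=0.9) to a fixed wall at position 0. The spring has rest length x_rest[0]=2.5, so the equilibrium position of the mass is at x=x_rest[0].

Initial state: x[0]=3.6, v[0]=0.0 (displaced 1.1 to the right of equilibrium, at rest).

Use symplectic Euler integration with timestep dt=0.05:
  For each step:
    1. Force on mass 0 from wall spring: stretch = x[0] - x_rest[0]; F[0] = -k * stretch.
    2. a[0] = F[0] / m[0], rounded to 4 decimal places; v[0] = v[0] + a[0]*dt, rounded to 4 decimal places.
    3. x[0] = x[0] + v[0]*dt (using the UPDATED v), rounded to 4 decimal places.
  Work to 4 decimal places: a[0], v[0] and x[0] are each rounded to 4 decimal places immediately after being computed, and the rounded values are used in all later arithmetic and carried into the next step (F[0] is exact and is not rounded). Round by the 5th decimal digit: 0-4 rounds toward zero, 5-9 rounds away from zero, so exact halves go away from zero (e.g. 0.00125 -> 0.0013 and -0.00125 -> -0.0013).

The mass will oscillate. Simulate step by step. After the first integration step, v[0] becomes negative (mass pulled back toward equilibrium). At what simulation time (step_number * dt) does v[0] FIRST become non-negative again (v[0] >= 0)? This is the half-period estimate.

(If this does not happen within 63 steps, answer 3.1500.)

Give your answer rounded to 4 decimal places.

Answer: 3.1500

Derivation:
Step 0: x=[3.6000] v=[0.0000]
Step 1: x=[3.5981] v=[-0.0381]
Step 2: x=[3.5943] v=[-0.0761]
Step 3: x=[3.5886] v=[-0.1140]
Step 4: x=[3.5810] v=[-0.1517]
Step 5: x=[3.5715] v=[-0.1891]
Step 6: x=[3.5602] v=[-0.2262]
Step 7: x=[3.5471] v=[-0.2629]
Step 8: x=[3.5321] v=[-0.2991]
Step 9: x=[3.5154] v=[-0.3348]
Step 10: x=[3.4969] v=[-0.3700]
Step 11: x=[3.4767] v=[-0.4045]
Step 12: x=[3.4548] v=[-0.4383]
Step 13: x=[3.4312] v=[-0.4714]
Step 14: x=[3.4060] v=[-0.5036]
Step 15: x=[3.3793] v=[-0.5350]
Step 16: x=[3.3510] v=[-0.5654]
Step 17: x=[3.3213] v=[-0.5949]
Step 18: x=[3.2901] v=[-0.6233]
Step 19: x=[3.2576] v=[-0.6507]
Step 20: x=[3.2238] v=[-0.6769]
Step 21: x=[3.1887] v=[-0.7020]
Step 22: x=[3.1524] v=[-0.7258]
Step 23: x=[3.1150] v=[-0.7484]
Step 24: x=[3.0765] v=[-0.7697]
Step 25: x=[3.0370] v=[-0.7897]
Step 26: x=[2.9966] v=[-0.8083]
Step 27: x=[2.9553] v=[-0.8255]
Step 28: x=[2.9132] v=[-0.8413]
Step 29: x=[2.8704] v=[-0.8556]
Step 30: x=[2.8270] v=[-0.8684]
Step 31: x=[2.7830] v=[-0.8797]
Step 32: x=[2.7385] v=[-0.8895]
Step 33: x=[2.6936] v=[-0.8978]
Step 34: x=[2.6484] v=[-0.9045]
Step 35: x=[2.6029] v=[-0.9096]
Step 36: x=[2.5572] v=[-0.9132]
Step 37: x=[2.5114] v=[-0.9152]
Step 38: x=[2.4656] v=[-0.9156]
Step 39: x=[2.4199] v=[-0.9144]
Step 40: x=[2.3743] v=[-0.9116]
Step 41: x=[2.3289] v=[-0.9073]
Step 42: x=[2.2838] v=[-0.9014]
Step 43: x=[2.2391] v=[-0.8939]
Step 44: x=[2.1949] v=[-0.8849]
Step 45: x=[2.1512] v=[-0.8743]
Step 46: x=[2.1081] v=[-0.8622]
Step 47: x=[2.0657] v=[-0.8486]
Step 48: x=[2.0240] v=[-0.8336]
Step 49: x=[1.9831] v=[-0.8171]
Step 50: x=[1.9431] v=[-0.7992]
Step 51: x=[1.9041] v=[-0.7799]
Step 52: x=[1.8661] v=[-0.7593]
Step 53: x=[1.8292] v=[-0.7374]
Step 54: x=[1.7935] v=[-0.7142]
Step 55: x=[1.7590] v=[-0.6897]
Step 56: x=[1.7258] v=[-0.6641]
Step 57: x=[1.6939] v=[-0.6373]
Step 58: x=[1.6634] v=[-0.6094]
Step 59: x=[1.6344] v=[-0.5804]
Step 60: x=[1.6069] v=[-0.5504]
Step 61: x=[1.5809] v=[-0.5195]
Step 62: x=[1.5565] v=[-0.4877]
Step 63: x=[1.5338] v=[-0.4550]
v[0] did not become non-negative within 63 steps; using fallback time=3.1500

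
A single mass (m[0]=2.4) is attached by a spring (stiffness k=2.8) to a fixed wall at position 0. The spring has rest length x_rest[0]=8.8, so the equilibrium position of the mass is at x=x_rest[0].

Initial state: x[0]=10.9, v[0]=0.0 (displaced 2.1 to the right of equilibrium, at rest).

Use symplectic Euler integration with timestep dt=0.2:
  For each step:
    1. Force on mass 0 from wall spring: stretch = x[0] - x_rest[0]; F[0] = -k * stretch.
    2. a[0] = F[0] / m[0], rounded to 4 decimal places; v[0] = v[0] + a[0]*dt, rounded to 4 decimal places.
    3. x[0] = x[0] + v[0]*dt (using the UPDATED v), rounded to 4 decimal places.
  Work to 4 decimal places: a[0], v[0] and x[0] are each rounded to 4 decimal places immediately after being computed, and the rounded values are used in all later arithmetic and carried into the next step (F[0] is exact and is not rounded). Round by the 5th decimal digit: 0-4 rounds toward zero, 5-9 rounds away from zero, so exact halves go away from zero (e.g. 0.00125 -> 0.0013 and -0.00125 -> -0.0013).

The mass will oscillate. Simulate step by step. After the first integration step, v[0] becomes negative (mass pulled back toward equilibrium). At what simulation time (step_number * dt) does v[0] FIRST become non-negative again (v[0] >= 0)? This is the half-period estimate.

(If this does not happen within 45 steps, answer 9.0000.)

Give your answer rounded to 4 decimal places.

Step 0: x=[10.9000] v=[0.0000]
Step 1: x=[10.8020] v=[-0.4900]
Step 2: x=[10.6106] v=[-0.9571]
Step 3: x=[10.3347] v=[-1.3796]
Step 4: x=[9.9872] v=[-1.7377]
Step 5: x=[9.5843] v=[-2.0147]
Step 6: x=[9.1448] v=[-2.1977]
Step 7: x=[8.6892] v=[-2.2782]
Step 8: x=[8.2387] v=[-2.2523]
Step 9: x=[7.8144] v=[-2.1213]
Step 10: x=[7.4361] v=[-1.8913]
Step 11: x=[7.1215] v=[-1.5731]
Step 12: x=[6.8852] v=[-1.1814]
Step 13: x=[6.7383] v=[-0.7346]
Step 14: x=[6.6876] v=[-0.2535]
Step 15: x=[6.7355] v=[0.2394]
First v>=0 after going negative at step 15, time=3.0000

Answer: 3.0000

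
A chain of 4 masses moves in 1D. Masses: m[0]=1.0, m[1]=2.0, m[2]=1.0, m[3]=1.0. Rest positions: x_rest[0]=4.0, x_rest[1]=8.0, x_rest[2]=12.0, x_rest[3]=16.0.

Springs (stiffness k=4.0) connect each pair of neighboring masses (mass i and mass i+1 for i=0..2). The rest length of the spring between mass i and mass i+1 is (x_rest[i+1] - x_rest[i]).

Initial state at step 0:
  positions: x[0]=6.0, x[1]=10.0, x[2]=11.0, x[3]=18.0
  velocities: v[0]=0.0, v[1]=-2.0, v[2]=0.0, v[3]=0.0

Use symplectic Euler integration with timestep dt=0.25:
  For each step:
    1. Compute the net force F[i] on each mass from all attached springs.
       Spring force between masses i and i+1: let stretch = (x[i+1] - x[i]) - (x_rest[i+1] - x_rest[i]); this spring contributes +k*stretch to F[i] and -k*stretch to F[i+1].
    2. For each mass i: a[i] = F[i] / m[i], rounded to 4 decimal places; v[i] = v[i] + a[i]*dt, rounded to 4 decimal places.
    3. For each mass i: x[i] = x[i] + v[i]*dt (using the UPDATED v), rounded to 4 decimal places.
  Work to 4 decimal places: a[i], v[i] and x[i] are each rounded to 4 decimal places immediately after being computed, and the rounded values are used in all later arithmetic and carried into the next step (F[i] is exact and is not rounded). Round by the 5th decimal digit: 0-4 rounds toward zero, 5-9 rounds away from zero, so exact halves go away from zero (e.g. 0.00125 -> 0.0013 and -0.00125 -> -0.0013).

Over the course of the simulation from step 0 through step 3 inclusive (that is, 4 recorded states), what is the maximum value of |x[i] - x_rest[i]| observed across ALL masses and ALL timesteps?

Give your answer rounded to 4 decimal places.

Step 0: x=[6.0000 10.0000 11.0000 18.0000] v=[0.0000 -2.0000 0.0000 0.0000]
Step 1: x=[6.0000 9.1250 12.5000 17.2500] v=[0.0000 -3.5000 6.0000 -3.0000]
Step 2: x=[5.7813 8.2813 14.3438 16.3125] v=[-0.8750 -3.3750 7.3750 -3.7500]
Step 3: x=[5.1876 7.8829 15.1641 15.8828] v=[-2.3750 -1.5938 3.2812 -1.7187]
Max displacement = 3.1641

Answer: 3.1641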